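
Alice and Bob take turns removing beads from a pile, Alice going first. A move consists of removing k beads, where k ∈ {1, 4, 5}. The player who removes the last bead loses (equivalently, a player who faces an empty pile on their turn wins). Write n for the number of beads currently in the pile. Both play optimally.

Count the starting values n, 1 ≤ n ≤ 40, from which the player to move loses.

10

Use the standard recursion: the mover wins at a terminal position; elsewhere, the mover wins exactly when some move hands the opponent an L position.
n=0: no move; the opponent has just taken the last bead and therefore loses → W
n=1: L (sole option 0(W) is W)
n=2: W (go to 1, an L position)
n=3: L (sole option 2(W) is W)
n=4: W (go to 3, an L position)
n=5: W (go to 1, an L position)
n=6: W (go to 1, an L position)
n=7: W (go to 3, an L position)
n=8: W (go to 3, an L position)
n=9: L (options 8(W), 5(W), 4(W) are all W)
n=10: W (go to 9, an L position)
n=11: L (options 10(W), 7(W), 6(W) are all W)
n=12: W (go to 11, an L position)
n=13: W (go to 9, an L position)
n=14: W (go to 9, an L position)
n=15: W (go to 11, an L position)
n=16: W (go to 11, an L position)
n=17: L (options 16(W), 13(W), 12(W) are all W)
n=18: W (go to 17, an L position)
n=19: L (options 18(W), 15(W), 14(W) are all W)
n=20: W (go to 19, an L position)
n=21: W (go to 17, an L position)
n=22: W (go to 17, an L position)
n=23: W (go to 19, an L position)
n=24: W (go to 19, an L position)
n=25: L (options 24(W), 21(W), 20(W) are all W)
n=26: W (go to 25, an L position)
n=27: L (options 26(W), 23(W), 22(W) are all W)
n=28: W (go to 27, an L position)
n=29: W (go to 25, an L position)
n=30: W (go to 25, an L position)
n=31: W (go to 27, an L position)
n=32: W (go to 27, an L position)
n=33: L (options 32(W), 29(W), 28(W) are all W)
n=34: W (go to 33, an L position)
n=35: L (options 34(W), 31(W), 30(W) are all W)
n=36: W (go to 35, an L position)
n=37: W (go to 33, an L position)
n=38: W (go to 33, an L position)
n=39: W (go to 35, an L position)
n=40: W (go to 35, an L position)
L entries with 1 ≤ n ≤ 40 (the range starts at n=1): n = 1, 3, 9, 11, 17, 19, 25, 27, 33, 35; that makes 10.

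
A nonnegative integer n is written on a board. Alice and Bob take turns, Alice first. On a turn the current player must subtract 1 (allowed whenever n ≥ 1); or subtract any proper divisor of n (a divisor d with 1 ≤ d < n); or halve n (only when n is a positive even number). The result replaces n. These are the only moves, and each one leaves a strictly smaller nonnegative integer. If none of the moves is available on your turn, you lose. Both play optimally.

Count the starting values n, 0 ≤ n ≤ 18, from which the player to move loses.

9

Positions with no move are L. A position that does have a move is losing for the player to move precisely when every available move leads to a winning position for the opponent. Fill in the labels:
n=0: no move → L
n=1: can move to 0, which is L ⇒ W
n=2: the only move is to 1(W), a W ⇒ L
n=3: can move to 2, which is L ⇒ W
n=4: can move to 2, which is L ⇒ W
n=5: the only move is to 4(W), a W ⇒ L
n=6: can move to 5, which is L ⇒ W
n=7: the only move is to 6(W), a W ⇒ L
n=8: can move to 7, which is L ⇒ W
n=9: moves to 6(W), 8(W); every one is W ⇒ L
n=10: can move to 5, which is L ⇒ W
n=11: the only move is to 10(W), a W ⇒ L
n=12: can move to 9, which is L ⇒ W
n=13: the only move is to 12(W), a W ⇒ L
n=14: can move to 7, which is L ⇒ W
n=15: moves to 10(W), 12(W), 14(W); every one is W ⇒ L
n=16: can move to 15, which is L ⇒ W
n=17: the only move is to 16(W), a W ⇒ L
n=18: can move to 9, which is L ⇒ W
L entries with 0 ≤ n ≤ 18: n = 0, 2, 5, 7, 9, 11, 13, 15, 17; that makes 9.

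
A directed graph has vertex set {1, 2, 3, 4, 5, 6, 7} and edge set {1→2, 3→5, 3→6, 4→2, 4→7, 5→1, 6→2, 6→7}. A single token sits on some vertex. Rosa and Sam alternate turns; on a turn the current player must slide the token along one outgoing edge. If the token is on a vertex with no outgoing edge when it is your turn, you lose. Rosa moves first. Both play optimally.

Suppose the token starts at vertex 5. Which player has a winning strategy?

Compute win/loss labels from the base case upward. A position with no move is L. Any other position is W if it can reach an L in one move, else L.
Every edge goes from a vertex to one that appears earlier in the order 2, 7, 4, 1, 6, 5, 3, so processing vertices in that order labels each vertex after all of its successors.
2: no outgoing edge → L
7: no outgoing edge → L
4: W (go to 7, an L position)
1: W (go to 2, an L position)
6: W (go to 7, an L position)
5: L (sole option 1(W) is W)
3: W (go to 5, an L position)
The starting position 5 is L: whatever Rosa does, the opponent receives a W position.

Sam wins.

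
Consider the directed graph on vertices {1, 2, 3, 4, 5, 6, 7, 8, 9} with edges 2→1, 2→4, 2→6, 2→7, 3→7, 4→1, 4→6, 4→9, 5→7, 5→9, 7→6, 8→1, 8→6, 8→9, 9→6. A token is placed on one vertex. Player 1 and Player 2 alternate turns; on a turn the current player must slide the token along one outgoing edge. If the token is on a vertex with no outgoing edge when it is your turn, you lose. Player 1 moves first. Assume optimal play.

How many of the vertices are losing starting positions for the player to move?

4

Positions with no move are L. A position that does have a move is losing for the player to move precisely when every available move leads to a winning position for the opponent. Fill in the labels:
Every edge goes from a vertex to one that appears earlier in the order 6, 1, 9, 7, 4, 8, 3, 5, 2, so processing vertices in that order labels each vertex after all of its successors.
6: no outgoing edge → L
1: no outgoing edge → L
9: can move to 6, which is L ⇒ W
7: can move to 6, which is L ⇒ W
4: can move to 1, which is L ⇒ W
8: can move to 1, which is L ⇒ W
3: the only move is to 7(W), a W ⇒ L
5: moves to 7(W), 9(W); every one is W ⇒ L
2: can move to 1, which is L ⇒ W
The L vertices are 1, 3, 5, 6; that is 4 in all.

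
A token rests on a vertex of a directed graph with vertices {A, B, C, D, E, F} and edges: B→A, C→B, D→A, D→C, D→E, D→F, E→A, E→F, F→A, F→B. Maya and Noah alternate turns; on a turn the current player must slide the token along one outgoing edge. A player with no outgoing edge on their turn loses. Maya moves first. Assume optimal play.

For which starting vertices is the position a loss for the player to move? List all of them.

Work bottom-up. With no move the player to move loses. Otherwise the position is W if at least one move leads to an L position for the opponent, and L if every move leads to a W.
Every edge goes from a vertex to one that appears earlier in the order A, B, F, E, C, D, so processing vertices in that order labels each vertex after all of its successors.
A: no outgoing edge → L
B: reaches L-position A → W
F: reaches L-position A → W
E: reaches L-position A → W
C: only reaches B(W), which is W → L
D: reaches L-position C → W
Reading off the rows marked L gives the requested list; there are 2 such vertices.

A, C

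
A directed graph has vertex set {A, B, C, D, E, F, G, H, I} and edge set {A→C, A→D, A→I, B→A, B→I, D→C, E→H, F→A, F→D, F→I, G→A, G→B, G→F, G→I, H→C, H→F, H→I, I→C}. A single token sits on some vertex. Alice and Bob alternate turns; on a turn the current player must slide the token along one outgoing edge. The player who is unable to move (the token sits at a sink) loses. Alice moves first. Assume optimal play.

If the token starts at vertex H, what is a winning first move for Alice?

Work bottom-up. With no move the player to move loses. Otherwise the position is W if at least one move leads to an L position for the opponent, and L if every move leads to a W.
Every edge goes from a vertex to one that appears earlier in the order C, D, I, A, F, B, G, H, E, so processing vertices in that order labels each vertex after all of its successors.
C: no outgoing edge → L
D: reaches L-position C → W
I: reaches L-position C → W
A: reaches L-position C → W
F: only reaches A(W), I(W), D(W), all W → L
B: only reaches A(W), I(W), all W → L
G: reaches L-position B → W
H: reaches L-position F → W
E: only reaches H(W), which is W → L
From H, the L positions reachable in one move are: F, C. Any move reaching one of these is winning.

Move to F.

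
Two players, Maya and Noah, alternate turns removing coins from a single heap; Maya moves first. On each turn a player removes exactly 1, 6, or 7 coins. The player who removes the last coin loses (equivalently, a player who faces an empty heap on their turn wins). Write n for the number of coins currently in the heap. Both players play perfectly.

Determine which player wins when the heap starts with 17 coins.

Noah wins.

Use the standard recursion: the mover wins at a terminal position; elsewhere, the mover wins exactly when some move hands the opponent an L position.
n=0: no move; the opponent has just taken the last coin and therefore loses → W
n=1: only reaches 0(W), which is W → L
n=2: reaches L-position 1 → W
n=3: only reaches 2(W), which is W → L
n=4: reaches L-position 3 → W
n=5: only reaches 4(W), which is W → L
n=6: reaches L-position 5 → W
n=7: reaches L-position 1 → W
n=8: reaches L-position 1 → W
n=9: reaches L-position 3 → W
n=10: reaches L-position 3 → W
n=11: reaches L-position 5 → W
n=12: reaches L-position 5 → W
n=13: only reaches 12(W), 7(W), 6(W), all W → L
n=14: reaches L-position 13 → W
n=15: only reaches 14(W), 9(W), 8(W), all W → L
n=16: reaches L-position 15 → W
n=17: only reaches 16(W), 11(W), 10(W), all W → L
The starting position 17 is L: whatever Maya does, the opponent receives a W position.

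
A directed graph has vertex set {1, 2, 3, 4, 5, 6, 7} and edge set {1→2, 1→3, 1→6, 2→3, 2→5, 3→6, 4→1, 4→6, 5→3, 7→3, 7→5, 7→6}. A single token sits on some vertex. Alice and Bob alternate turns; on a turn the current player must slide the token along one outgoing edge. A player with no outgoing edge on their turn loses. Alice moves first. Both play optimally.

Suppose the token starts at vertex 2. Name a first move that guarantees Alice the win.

Move to 5.

Positions with no move are L. A position that does have a move is losing for the player to move precisely when every available move leads to a winning position for the opponent. Fill in the labels:
Every edge goes from a vertex to one that appears earlier in the order 6, 3, 5, 2, 7, 1, 4, so processing vertices in that order labels each vertex after all of its successors.
6: no outgoing edge → L
3: →6(L), so W
5: →3(W) only, which is W, so L
2: →5(L), so W
7: →5(L), so W
1: →6(L), so W
4: →6(L), so W
From 2, the L positions reachable in one move are: 5.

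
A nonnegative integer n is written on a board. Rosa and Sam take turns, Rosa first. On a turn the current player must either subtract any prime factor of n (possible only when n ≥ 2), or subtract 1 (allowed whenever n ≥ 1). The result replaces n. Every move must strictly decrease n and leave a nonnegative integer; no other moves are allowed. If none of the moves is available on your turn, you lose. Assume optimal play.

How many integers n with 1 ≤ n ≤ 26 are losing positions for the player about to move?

Build the W/L table. Terminal = L. A non-terminal position is W if it has a move to some L; otherwise it is L.
n=0: no move → L
n=1: reaches L-position 0 → W
n=2: reaches L-position 0 → W
n=3: reaches L-position 0 → W
n=4: only reaches 2(W), 3(W), all W → L
n=5: reaches L-position 0 → W
n=6: reaches L-position 4 → W
n=7: reaches L-position 0 → W
n=8: only reaches 6(W), 7(W), all W → L
n=9: reaches L-position 8 → W
n=10: reaches L-position 8 → W
n=11: reaches L-position 0 → W
n=12: only reaches 9(W), 10(W), 11(W), all W → L
n=13: reaches L-position 0 → W
n=14: reaches L-position 12 → W
n=15: reaches L-position 12 → W
n=16: only reaches 14(W), 15(W), all W → L
n=17: reaches L-position 0 → W
n=18: reaches L-position 16 → W
n=19: reaches L-position 0 → W
n=20: only reaches 15(W), 18(W), 19(W), all W → L
n=21: reaches L-position 20 → W
n=22: reaches L-position 20 → W
n=23: reaches L-position 0 → W
n=24: only reaches 21(W), 22(W), 23(W), all W → L
n=25: reaches L-position 20 → W
n=26: reaches L-position 24 → W
L entries with 1 ≤ n ≤ 26 (n=0 is outside the asked range and is not counted): n = 4, 8, 12, 16, 20, 24; that makes 6.

6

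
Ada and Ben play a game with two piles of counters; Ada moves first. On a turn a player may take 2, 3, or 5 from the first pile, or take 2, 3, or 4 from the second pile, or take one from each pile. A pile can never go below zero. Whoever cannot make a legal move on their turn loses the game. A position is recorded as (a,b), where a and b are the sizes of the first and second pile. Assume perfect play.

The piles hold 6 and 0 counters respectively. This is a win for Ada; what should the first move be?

Use the standard recursion: the mover loses at a terminal position; elsewhere, the mover wins exactly when some move hands the opponent an L position.
No move ever increases a pile, so every position that can arise here has a ≤ 6 and b ≤ 0; it is enough to label the cells with 0 ≤ a ≤ 6 and 0 ≤ b ≤ 0.
Every move lowers a or b (never raises either), so fill the grid row by row in increasing a, and left to right within a row: each cell's successors are then already labelled.
      b=0
a=0:    L
a=1:    L
a=2:    W
a=3:    W
a=4:    W
a=5:    W
a=6:    W
Cells with no legal move (terminal, hence L): (0,0), (1,0).
Every other cell has at least one move into one of the L cells above, so it is W.
From (6,0), the L positions reachable in one move are: (1,0).

Move to (1,0).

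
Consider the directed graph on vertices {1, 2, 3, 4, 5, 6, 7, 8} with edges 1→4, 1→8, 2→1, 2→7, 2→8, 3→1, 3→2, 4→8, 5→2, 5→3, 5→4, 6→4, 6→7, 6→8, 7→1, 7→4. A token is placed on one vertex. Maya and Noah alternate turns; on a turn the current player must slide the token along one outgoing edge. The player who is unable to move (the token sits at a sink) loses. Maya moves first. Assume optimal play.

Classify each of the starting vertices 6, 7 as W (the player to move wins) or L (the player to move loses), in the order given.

6: W, 7: L

Use the standard recursion: the mover loses at a terminal position; elsewhere, the mover wins exactly when some move hands the opponent an L position.
Every edge goes from a vertex to one that appears earlier in the order 8, 4, 1, 7, 2, 3, 5, 6, so processing vertices in that order labels each vertex after all of its successors.
8: no outgoing edge → L
4: →8(L), so W
1: →8(L), so W
7: →1(W), 4(W) — all W, so L
2: →7(L), so W
3: →2(W), 1(W) — all W, so L
5: →3(L), so W
6: →7(L), so W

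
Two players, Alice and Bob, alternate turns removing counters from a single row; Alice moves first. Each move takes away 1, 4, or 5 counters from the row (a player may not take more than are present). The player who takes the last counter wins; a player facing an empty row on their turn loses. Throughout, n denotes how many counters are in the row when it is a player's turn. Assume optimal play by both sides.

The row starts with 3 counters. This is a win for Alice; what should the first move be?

Classify positions by backward induction: terminal positions (no move available) are L. From any other position, the mover wins iff some move reaches an L.
n=0: no move → L
n=1: →0(L), so W
n=2: →1(W) only, which is W, so L
n=3: →2(L), so W
From 3, the L positions reachable in one move are: 2.

Remove 1, leaving 2.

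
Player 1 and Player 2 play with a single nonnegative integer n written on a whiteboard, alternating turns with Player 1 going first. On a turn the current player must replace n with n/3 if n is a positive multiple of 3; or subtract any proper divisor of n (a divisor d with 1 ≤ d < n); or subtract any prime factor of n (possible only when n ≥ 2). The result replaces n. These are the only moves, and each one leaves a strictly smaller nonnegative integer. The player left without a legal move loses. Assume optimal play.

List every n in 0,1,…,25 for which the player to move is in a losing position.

Build the W/L table. Terminal = L. A non-terminal position is W if it has a move to some L; otherwise it is L.
n=0: no move → L
n=1: no move → L
n=2: →0(L), so W
n=3: →0(L), so W
n=4: →2(W), 3(W) — all W, so L
n=5: →0(L), so W
n=6: →4(L), so W
n=7: →0(L), so W
n=8: →4(L), so W
n=9: →3(W), 6(W), 8(W) — all W, so L
n=10: →9(L), so W
n=11: →0(L), so W
n=12: →4(L), so W
n=13: →0(L), so W
n=14: →7(W), 12(W), 13(W) — all W, so L
n=15: →14(L), so W
n=16: →14(L), so W
n=17: →0(L), so W
n=18: →9(L), so W
n=19: →0(L), so W
n=20: →10(W), 15(W), 16(W), 18(W), 19(W) — all W, so L
n=21: →14(L), so W
n=22: →20(L), so W
n=23: →0(L), so W
n=24: →20(L), so W
n=25: →20(L), so W
The losing starting values of n are exactly the entries labelled L in this table (6 of them).

0, 1, 4, 9, 14, 20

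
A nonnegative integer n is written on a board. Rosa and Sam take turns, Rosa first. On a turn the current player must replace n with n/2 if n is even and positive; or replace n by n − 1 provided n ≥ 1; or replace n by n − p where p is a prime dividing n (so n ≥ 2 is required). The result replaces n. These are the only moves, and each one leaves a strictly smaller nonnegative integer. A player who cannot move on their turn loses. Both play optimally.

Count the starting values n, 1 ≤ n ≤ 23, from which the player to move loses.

Label each position W (a win for the player to move) or L (a loss). A position with no legal move is L; any other position is W exactly when some move reaches an L, and L when every move reaches a W.
n=0: no move → L
n=1: W (go to 0, an L position)
n=2: W (go to 0, an L position)
n=3: W (go to 0, an L position)
n=4: L (options 2(W), 3(W) are all W)
n=5: W (go to 0, an L position)
n=6: W (go to 4, an L position)
n=7: W (go to 0, an L position)
n=8: W (go to 4, an L position)
n=9: L (options 6(W), 8(W) are all W)
n=10: W (go to 9, an L position)
n=11: W (go to 0, an L position)
n=12: W (go to 9, an L position)
n=13: W (go to 0, an L position)
n=14: L (options 7(W), 12(W), 13(W) are all W)
n=15: W (go to 14, an L position)
n=16: W (go to 14, an L position)
n=17: W (go to 0, an L position)
n=18: W (go to 9, an L position)
n=19: W (go to 0, an L position)
n=20: L (options 10(W), 15(W), 18(W), 19(W) are all W)
n=21: W (go to 14, an L position)
n=22: W (go to 20, an L position)
n=23: W (go to 0, an L position)
L entries with 1 ≤ n ≤ 23 (n=0 is outside the asked range and is not counted): n = 4, 9, 14, 20; that makes 4.

4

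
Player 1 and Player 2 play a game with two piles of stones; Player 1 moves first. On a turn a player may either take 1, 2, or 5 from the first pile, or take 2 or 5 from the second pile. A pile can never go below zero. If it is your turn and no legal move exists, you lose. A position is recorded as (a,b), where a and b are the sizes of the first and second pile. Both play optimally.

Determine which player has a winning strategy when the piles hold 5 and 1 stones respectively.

Work bottom-up. With no move the player to move loses. Otherwise the position is W if at least one move leads to an L position for the opponent, and L if every move leads to a W.
No move ever increases a pile, so every position that can arise here has a ≤ 5 and b ≤ 1; it is enough to label the cells with 0 ≤ a ≤ 5 and 0 ≤ b ≤ 1.
Every move lowers a or b (never raises either), so fill the grid row by row in increasing a, and left to right within a row: each cell's successors are then already labelled.
      b=0  b=1
a=0:    L    L
a=1:    W    W
a=2:    W    W
a=3:    L    L
a=4:    W    W
a=5:    W    W
Cells with no legal move (terminal, hence L): (0,0), (0,1).
The remaining L cells, each justified by listing all of its moves:
(3,0): →(2,0)(W), (1,0)(W) — all W, so L
(3,1): →(2,1)(W), (1,1)(W) — all W, so L
Every other cell has at least one move into one of the L cells above, so it is W.
The starting position (5,1) is W: Player 1 should move to (3,1), handing over an L position.

Player 1 wins.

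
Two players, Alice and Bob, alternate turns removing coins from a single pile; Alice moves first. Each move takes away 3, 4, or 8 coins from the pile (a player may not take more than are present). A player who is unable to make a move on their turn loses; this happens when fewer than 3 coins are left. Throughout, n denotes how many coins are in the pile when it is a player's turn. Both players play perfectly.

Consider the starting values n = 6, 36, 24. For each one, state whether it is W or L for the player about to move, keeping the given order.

Use the standard recursion: the mover loses at a terminal position; elsewhere, the mover wins exactly when some move hands the opponent an L position.
n=0: no move → L
n=1: no move → L
n=2: no move → L
n=3: →0(L), so W
n=4: →1(L), so W
n=5: →2(L), so W
n=6: →2(L), so W
n=7: →4(W), 3(W) — all W, so L
n=8: →0(L), so W
n=9: →1(L), so W
n=10: →7(L), so W
n=11: →7(L), so W
n=12: →9(W), 8(W), 4(W) — all W, so L
n=13: →10(W), 9(W), 5(W) — all W, so L
n=14: →11(W), 10(W), 6(W) — all W, so L
n=15: →12(L), so W
n=16: →13(L), so W
n=17: →14(L), so W
n=18: →14(L), so W
n=19: →16(W), 15(W), 11(W) — all W, so L
n=20: →12(L), so W
n=21: →13(L), so W
n=22: →19(L), so W
n=23: →19(L), so W
n=24: →21(W), 20(W), 16(W) — all W, so L
n=25: →22(W), 21(W), 17(W) — all W, so L
n=26: →23(W), 22(W), 18(W) — all W, so L
n=27: →24(L), so W
n=28: →25(L), so W
n=29: →26(L), so W
n=30: →26(L), so W
n=31: →28(W), 27(W), 23(W) — all W, so L
n=32: →24(L), so W
n=33: →25(L), so W
n=34: →31(L), so W
n=35: →31(L), so W
n=36: →33(W), 32(W), 28(W) — all W, so L

6: W, 36: L, 24: L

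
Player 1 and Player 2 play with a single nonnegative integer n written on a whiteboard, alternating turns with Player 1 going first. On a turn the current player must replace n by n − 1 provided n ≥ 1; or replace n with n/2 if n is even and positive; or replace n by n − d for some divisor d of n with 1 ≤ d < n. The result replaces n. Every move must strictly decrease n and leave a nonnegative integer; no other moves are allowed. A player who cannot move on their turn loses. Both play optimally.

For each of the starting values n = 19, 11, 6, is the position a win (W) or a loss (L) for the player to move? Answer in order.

19: L, 11: L, 6: W

Positions with no move are L. A position that does have a move is losing for the player to move precisely when every available move leads to a winning position for the opponent. Fill in the labels:
n=0: no move → L
n=1: reaches L-position 0 → W
n=2: only reaches 1(W), which is W → L
n=3: reaches L-position 2 → W
n=4: reaches L-position 2 → W
n=5: only reaches 4(W), which is W → L
n=6: reaches L-position 5 → W
n=7: only reaches 6(W), which is W → L
n=8: reaches L-position 7 → W
n=9: only reaches 6(W), 8(W), all W → L
n=10: reaches L-position 5 → W
n=11: only reaches 10(W), which is W → L
n=12: reaches L-position 9 → W
n=13: only reaches 12(W), which is W → L
n=14: reaches L-position 7 → W
n=15: only reaches 10(W), 12(W), 14(W), all W → L
n=16: reaches L-position 15 → W
n=17: only reaches 16(W), which is W → L
n=18: reaches L-position 9 → W
n=19: only reaches 18(W), which is W → L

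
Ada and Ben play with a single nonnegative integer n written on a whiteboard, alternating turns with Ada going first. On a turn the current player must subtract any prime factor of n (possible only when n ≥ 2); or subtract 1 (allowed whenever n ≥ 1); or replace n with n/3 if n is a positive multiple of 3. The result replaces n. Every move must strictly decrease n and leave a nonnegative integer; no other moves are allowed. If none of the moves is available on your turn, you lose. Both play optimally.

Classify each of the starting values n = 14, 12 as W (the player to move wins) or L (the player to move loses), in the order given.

14: L, 12: W

Compute win/loss labels from the base case upward. A position with no move is L. Any other position is W if it can reach an L in one move, else L.
n=0: no move → L
n=1: W (go to 0, an L position)
n=2: W (go to 0, an L position)
n=3: W (go to 0, an L position)
n=4: L (options 2(W), 3(W) are all W)
n=5: W (go to 0, an L position)
n=6: W (go to 4, an L position)
n=7: W (go to 0, an L position)
n=8: L (options 6(W), 7(W) are all W)
n=9: W (go to 8, an L position)
n=10: W (go to 8, an L position)
n=11: W (go to 0, an L position)
n=12: W (go to 4, an L position)
n=13: W (go to 0, an L position)
n=14: L (options 7(W), 12(W), 13(W) are all W)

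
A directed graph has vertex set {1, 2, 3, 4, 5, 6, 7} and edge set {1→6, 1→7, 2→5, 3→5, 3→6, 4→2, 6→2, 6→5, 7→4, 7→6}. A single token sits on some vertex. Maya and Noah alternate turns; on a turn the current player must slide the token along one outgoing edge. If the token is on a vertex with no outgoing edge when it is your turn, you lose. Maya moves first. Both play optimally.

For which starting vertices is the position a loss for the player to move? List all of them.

Build the W/L table. Terminal = L. A non-terminal position is W if it has a move to some L; otherwise it is L.
Every edge goes from a vertex to one that appears earlier in the order 5, 2, 6, 3, 4, 7, 1, so processing vertices in that order labels each vertex after all of its successors.
5: no outgoing edge → L
2: reaches L-position 5 → W
6: reaches L-position 5 → W
3: reaches L-position 5 → W
4: only reaches 2(W), which is W → L
7: reaches L-position 4 → W
1: only reaches 7(W), 6(W), all W → L
Reading off the rows marked L gives the requested list; there are 3 such vertices.

1, 4, 5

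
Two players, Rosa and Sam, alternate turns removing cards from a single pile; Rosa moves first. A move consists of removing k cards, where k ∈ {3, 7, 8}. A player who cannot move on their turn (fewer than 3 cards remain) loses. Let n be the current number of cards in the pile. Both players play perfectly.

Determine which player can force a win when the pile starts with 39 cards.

Rosa wins.

Positions with no move are L. A position that does have a move is losing for the player to move precisely when every available move leads to a winning position for the opponent. Fill in the labels:
n=0: no move → L
n=1: no move → L
n=2: no move → L
n=3: can move to 0, which is L ⇒ W
n=4: can move to 1, which is L ⇒ W
n=5: can move to 2, which is L ⇒ W
n=6: the only move is to 3(W), a W ⇒ L
n=7: can move to 0, which is L ⇒ W
n=8: can move to 1, which is L ⇒ W
n=9: can move to 6, which is L ⇒ W
n=10: can move to 2, which is L ⇒ W
n=11: moves to 8(W), 4(W), 3(W); every one is W ⇒ L
n=12: moves to 9(W), 5(W), 4(W); every one is W ⇒ L
n=13: can move to 6, which is L ⇒ W
n=14: can move to 11, which is L ⇒ W
n=15: can move to 12, which is L ⇒ W
n=16: moves to 13(W), 9(W), 8(W); every one is W ⇒ L
n=17: moves to 14(W), 10(W), 9(W); every one is W ⇒ L
n=18: can move to 11, which is L ⇒ W
n=19: can move to 16, which is L ⇒ W
n=20: can move to 17, which is L ⇒ W
n=21: moves to 18(W), 14(W), 13(W); every one is W ⇒ L
n=22: moves to 19(W), 15(W), 14(W); every one is W ⇒ L
n=23: can move to 16, which is L ⇒ W
n=24: can move to 21, which is L ⇒ W
n=25: can move to 22, which is L ⇒ W
n=26: moves to 23(W), 19(W), 18(W); every one is W ⇒ L
n=27: moves to 24(W), 20(W), 19(W); every one is W ⇒ L
n=28: can move to 21, which is L ⇒ W
n=29: can move to 26, which is L ⇒ W
n=30: can move to 27, which is L ⇒ W
n=31: moves to 28(W), 24(W), 23(W); every one is W ⇒ L
n=32: moves to 29(W), 25(W), 24(W); every one is W ⇒ L
n=33: can move to 26, which is L ⇒ W
n=34: can move to 31, which is L ⇒ W
n=35: can move to 32, which is L ⇒ W
n=36: moves to 33(W), 29(W), 28(W); every one is W ⇒ L
n=37: moves to 34(W), 30(W), 29(W); every one is W ⇒ L
n=38: can move to 31, which is L ⇒ W
n=39: can move to 36, which is L ⇒ W
The starting position 39 is W: Rosa should remove 3, leaving 36, handing over an L position.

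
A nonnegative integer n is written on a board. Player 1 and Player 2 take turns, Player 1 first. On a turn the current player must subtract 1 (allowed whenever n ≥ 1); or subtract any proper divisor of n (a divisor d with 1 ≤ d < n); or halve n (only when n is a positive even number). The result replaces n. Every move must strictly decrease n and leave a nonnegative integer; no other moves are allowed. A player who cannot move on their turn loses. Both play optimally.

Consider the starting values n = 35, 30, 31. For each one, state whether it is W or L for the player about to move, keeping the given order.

35: L, 30: W, 31: L

Classify positions by backward induction: terminal positions (no move available) are L. From any other position, the mover wins iff some move reaches an L.
n=0: no move → L
n=1: reaches L-position 0 → W
n=2: only reaches 1(W), which is W → L
n=3: reaches L-position 2 → W
n=4: reaches L-position 2 → W
n=5: only reaches 4(W), which is W → L
n=6: reaches L-position 5 → W
n=7: only reaches 6(W), which is W → L
n=8: reaches L-position 7 → W
n=9: only reaches 6(W), 8(W), all W → L
n=10: reaches L-position 5 → W
n=11: only reaches 10(W), which is W → L
n=12: reaches L-position 9 → W
n=13: only reaches 12(W), which is W → L
n=14: reaches L-position 7 → W
n=15: only reaches 10(W), 12(W), 14(W), all W → L
n=16: reaches L-position 15 → W
n=17: only reaches 16(W), which is W → L
n=18: reaches L-position 9 → W
n=19: only reaches 18(W), which is W → L
n=20: reaches L-position 15 → W
n=21: only reaches 14(W), 18(W), 20(W), all W → L
n=22: reaches L-position 11 → W
n=23: only reaches 22(W), which is W → L
n=24: reaches L-position 21 → W
n=25: only reaches 20(W), 24(W), all W → L
n=26: reaches L-position 13 → W
n=27: only reaches 18(W), 24(W), 26(W), all W → L
n=28: reaches L-position 21 → W
n=29: only reaches 28(W), which is W → L
n=30: reaches L-position 15 → W
n=31: only reaches 30(W), which is W → L
n=32: reaches L-position 31 → W
n=33: only reaches 22(W), 30(W), 32(W), all W → L
n=34: reaches L-position 17 → W
n=35: only reaches 28(W), 30(W), 34(W), all W → L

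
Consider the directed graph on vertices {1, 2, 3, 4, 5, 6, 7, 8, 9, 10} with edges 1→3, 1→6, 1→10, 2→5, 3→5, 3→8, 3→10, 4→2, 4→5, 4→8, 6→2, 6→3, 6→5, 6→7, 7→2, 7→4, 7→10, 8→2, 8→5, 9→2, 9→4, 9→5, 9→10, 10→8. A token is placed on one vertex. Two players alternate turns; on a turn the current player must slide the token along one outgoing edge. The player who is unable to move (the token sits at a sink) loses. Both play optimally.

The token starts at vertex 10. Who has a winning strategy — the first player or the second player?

Positions with no move are L. A position that does have a move is losing for the player to move precisely when every available move leads to a winning position for the opponent. Fill in the labels:
Every edge goes from a vertex to one that appears earlier in the order 5, 2, 8, 10, 4, 7, 3, 6, 9, 1, so processing vertices in that order labels each vertex after all of its successors.
5: no outgoing edge → L
2: can move to 5, which is L ⇒ W
8: can move to 5, which is L ⇒ W
10: the only move is to 8(W), a W ⇒ L
4: can move to 5, which is L ⇒ W
7: can move to 10, which is L ⇒ W
3: can move to 10, which is L ⇒ W
6: can move to 5, which is L ⇒ W
9: can move to 10, which is L ⇒ W
1: can move to 10, which is L ⇒ W
Every move from 10 reaches a W position, so the mover loses.

The second player wins.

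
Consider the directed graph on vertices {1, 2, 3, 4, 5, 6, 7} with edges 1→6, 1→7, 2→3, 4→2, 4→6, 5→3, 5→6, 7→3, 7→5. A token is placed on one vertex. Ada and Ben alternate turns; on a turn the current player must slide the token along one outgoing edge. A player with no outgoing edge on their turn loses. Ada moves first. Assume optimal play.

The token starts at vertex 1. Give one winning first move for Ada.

Label each position W (a win for the player to move) or L (a loss). A position with no legal move is L; any other position is W exactly when some move reaches an L, and L when every move reaches a W.
Every edge goes from a vertex to one that appears earlier in the order 3, 6, 5, 7, 1, 2, 4, so processing vertices in that order labels each vertex after all of its successors.
3: no outgoing edge → L
6: no outgoing edge → L
5: →6(L), so W
7: →3(L), so W
1: →6(L), so W
2: →3(L), so W
4: →6(L), so W
From 1, the L positions reachable in one move are: 6.

Move to 6.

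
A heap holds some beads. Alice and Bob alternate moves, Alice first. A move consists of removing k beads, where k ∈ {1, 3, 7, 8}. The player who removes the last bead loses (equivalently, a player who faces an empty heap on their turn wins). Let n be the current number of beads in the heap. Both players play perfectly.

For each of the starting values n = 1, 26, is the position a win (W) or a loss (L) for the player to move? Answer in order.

1: L, 26: W

Classify positions by backward induction: terminal positions (no move available) are W. From any other position, the mover wins iff some move reaches an L.
n=0: no move; the opponent has just taken the last bead and therefore loses → W
n=1: only reaches 0(W), which is W → L
n=2: reaches L-position 1 → W
n=3: only reaches 2(W), 0(W), all W → L
n=4: reaches L-position 3 → W
n=5: only reaches 4(W), 2(W), all W → L
n=6: reaches L-position 5 → W
n=7: only reaches 6(W), 4(W), 0(W), all W → L
n=8: reaches L-position 7 → W
n=9: reaches L-position 1 → W
n=10: reaches L-position 7 → W
n=11: reaches L-position 3 → W
n=12: reaches L-position 5 → W
n=13: reaches L-position 5 → W
n=14: reaches L-position 7 → W
n=15: reaches L-position 7 → W
n=16: only reaches 15(W), 13(W), 9(W), 8(W), all W → L
n=17: reaches L-position 16 → W
n=18: only reaches 17(W), 15(W), 11(W), 10(W), all W → L
n=19: reaches L-position 18 → W
n=20: only reaches 19(W), 17(W), 13(W), 12(W), all W → L
n=21: reaches L-position 20 → W
n=22: only reaches 21(W), 19(W), 15(W), 14(W), all W → L
n=23: reaches L-position 22 → W
n=24: reaches L-position 16 → W
n=25: reaches L-position 22 → W
n=26: reaches L-position 18 → W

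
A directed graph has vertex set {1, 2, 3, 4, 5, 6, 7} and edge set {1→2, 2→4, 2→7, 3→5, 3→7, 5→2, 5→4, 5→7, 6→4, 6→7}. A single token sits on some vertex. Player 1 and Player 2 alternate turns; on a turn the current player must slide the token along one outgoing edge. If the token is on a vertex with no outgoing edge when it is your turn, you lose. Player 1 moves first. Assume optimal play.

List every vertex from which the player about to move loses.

1, 4, 7

Positions with no move are L. A position that does have a move is losing for the player to move precisely when every available move leads to a winning position for the opponent. Fill in the labels:
Every edge goes from a vertex to one that appears earlier in the order 4, 7, 2, 6, 5, 1, 3, so processing vertices in that order labels each vertex after all of its successors.
4: no outgoing edge → L
7: no outgoing edge → L
2: reaches L-position 7 → W
6: reaches L-position 7 → W
5: reaches L-position 7 → W
1: only reaches 2(W), which is W → L
3: reaches L-position 7 → W
Reading off the rows marked L gives the requested list; there are 3 such vertices.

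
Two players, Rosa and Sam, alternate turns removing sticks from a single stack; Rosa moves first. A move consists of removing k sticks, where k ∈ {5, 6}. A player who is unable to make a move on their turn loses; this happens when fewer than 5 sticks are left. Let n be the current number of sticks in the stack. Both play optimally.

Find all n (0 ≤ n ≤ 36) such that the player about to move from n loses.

Work bottom-up. With no move the player to move loses. Otherwise the position is W if at least one move leads to an L position for the opponent, and L if every move leads to a W.
n=0: no move → L
n=1: no move → L
n=2: no move → L
n=3: no move → L
n=4: no move → L
n=5: can move to 0, which is L ⇒ W
n=6: can move to 1, which is L ⇒ W
n=7: can move to 2, which is L ⇒ W
n=8: can move to 3, which is L ⇒ W
n=9: can move to 4, which is L ⇒ W
n=10: can move to 4, which is L ⇒ W
n=11: moves to 6(W), 5(W); every one is W ⇒ L
n=12: moves to 7(W), 6(W); every one is W ⇒ L
n=13: moves to 8(W), 7(W); every one is W ⇒ L
n=14: moves to 9(W), 8(W); every one is W ⇒ L
n=15: moves to 10(W), 9(W); every one is W ⇒ L
n=16: can move to 11, which is L ⇒ W
n=17: can move to 12, which is L ⇒ W
n=18: can move to 13, which is L ⇒ W
n=19: can move to 14, which is L ⇒ W
n=20: can move to 15, which is L ⇒ W
n=21: can move to 15, which is L ⇒ W
n=22: moves to 17(W), 16(W); every one is W ⇒ L
n=23: moves to 18(W), 17(W); every one is W ⇒ L
n=24: moves to 19(W), 18(W); every one is W ⇒ L
n=25: moves to 20(W), 19(W); every one is W ⇒ L
n=26: moves to 21(W), 20(W); every one is W ⇒ L
n=27: can move to 22, which is L ⇒ W
n=28: can move to 23, which is L ⇒ W
n=29: can move to 24, which is L ⇒ W
n=30: can move to 25, which is L ⇒ W
n=31: can move to 26, which is L ⇒ W
n=32: can move to 26, which is L ⇒ W
n=33: moves to 28(W), 27(W); every one is W ⇒ L
n=34: moves to 29(W), 28(W); every one is W ⇒ L
n=35: moves to 30(W), 29(W); every one is W ⇒ L
n=36: moves to 31(W), 30(W); every one is W ⇒ L
The losing starting values of n are exactly the entries labelled L in this table (19 of them).

0, 1, 2, 3, 4, 11, 12, 13, 14, 15, 22, 23, 24, 25, 26, 33, 34, 35, 36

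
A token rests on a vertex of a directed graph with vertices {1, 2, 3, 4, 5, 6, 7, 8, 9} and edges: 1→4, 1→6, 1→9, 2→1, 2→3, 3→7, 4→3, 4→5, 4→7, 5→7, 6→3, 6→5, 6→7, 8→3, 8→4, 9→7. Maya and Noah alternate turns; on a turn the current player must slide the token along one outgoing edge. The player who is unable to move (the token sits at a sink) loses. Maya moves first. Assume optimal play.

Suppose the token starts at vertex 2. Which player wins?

Maya wins.

Use the standard recursion: the mover loses at a terminal position; elsewhere, the mover wins exactly when some move hands the opponent an L position.
Every edge goes from a vertex to one that appears earlier in the order 7, 5, 3, 4, 8, 6, 9, 1, 2, so processing vertices in that order labels each vertex after all of its successors.
7: no outgoing edge → L
5: →7(L), so W
3: →7(L), so W
4: →7(L), so W
8: →4(W), 3(W) — all W, so L
6: →7(L), so W
9: →7(L), so W
1: →9(W), 6(W), 4(W) — all W, so L
2: →1(L), so W
The starting position 2 is W: Maya should move to 1, handing over an L position.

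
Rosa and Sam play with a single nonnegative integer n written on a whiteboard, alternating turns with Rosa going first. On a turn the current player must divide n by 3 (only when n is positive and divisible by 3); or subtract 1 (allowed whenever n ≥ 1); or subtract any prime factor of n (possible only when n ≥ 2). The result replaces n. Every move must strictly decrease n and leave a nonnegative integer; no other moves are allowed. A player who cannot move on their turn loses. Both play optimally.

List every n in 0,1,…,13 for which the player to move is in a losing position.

0, 4, 8

Use the standard recursion: the mover loses at a terminal position; elsewhere, the mover wins exactly when some move hands the opponent an L position.
n=0: no move → L
n=1: can move to 0, which is L ⇒ W
n=2: can move to 0, which is L ⇒ W
n=3: can move to 0, which is L ⇒ W
n=4: moves to 2(W), 3(W); every one is W ⇒ L
n=5: can move to 0, which is L ⇒ W
n=6: can move to 4, which is L ⇒ W
n=7: can move to 0, which is L ⇒ W
n=8: moves to 6(W), 7(W); every one is W ⇒ L
n=9: can move to 8, which is L ⇒ W
n=10: can move to 8, which is L ⇒ W
n=11: can move to 0, which is L ⇒ W
n=12: can move to 4, which is L ⇒ W
n=13: can move to 0, which is L ⇒ W
The losing starting values of n are exactly the entries labelled L in this table (3 of them).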